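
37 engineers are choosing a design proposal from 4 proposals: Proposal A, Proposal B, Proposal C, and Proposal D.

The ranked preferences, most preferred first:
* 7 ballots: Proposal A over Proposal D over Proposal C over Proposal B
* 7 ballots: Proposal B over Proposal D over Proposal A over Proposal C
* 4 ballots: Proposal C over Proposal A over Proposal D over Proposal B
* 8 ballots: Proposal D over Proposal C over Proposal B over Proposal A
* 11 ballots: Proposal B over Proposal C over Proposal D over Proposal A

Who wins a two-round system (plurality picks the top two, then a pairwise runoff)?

Round 1 first-place votes: Proposal A 7, Proposal B 18, Proposal C 4, Proposal D 8. Proposal B and Proposal D advance.
Runoff: Proposal B is ranked above Proposal D on 18 ballots, Proposal D above Proposal B on 19.

Proposal D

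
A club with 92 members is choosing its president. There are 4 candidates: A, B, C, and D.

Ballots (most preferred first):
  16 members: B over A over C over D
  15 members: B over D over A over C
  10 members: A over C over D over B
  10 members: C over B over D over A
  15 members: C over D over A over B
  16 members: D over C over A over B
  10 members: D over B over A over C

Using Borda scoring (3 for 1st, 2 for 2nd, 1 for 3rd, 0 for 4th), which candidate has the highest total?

A: 16×2 + 15×1 + 10×3 + 10×0 + 15×1 + 16×1 + 10×1 = 118
B: 16×3 + 15×3 + 10×0 + 10×2 + 15×0 + 16×0 + 10×2 = 133
C: 16×1 + 15×0 + 10×2 + 10×3 + 15×3 + 16×2 + 10×0 = 143
D: 16×0 + 15×2 + 10×1 + 10×1 + 15×2 + 16×3 + 10×3 = 158

D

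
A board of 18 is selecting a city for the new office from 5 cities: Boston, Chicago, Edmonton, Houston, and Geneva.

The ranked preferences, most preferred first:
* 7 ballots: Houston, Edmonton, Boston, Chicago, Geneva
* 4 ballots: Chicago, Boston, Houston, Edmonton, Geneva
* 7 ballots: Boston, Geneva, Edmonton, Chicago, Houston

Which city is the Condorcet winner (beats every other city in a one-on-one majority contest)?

Boston vs Chicago: 14–4
Boston vs Edmonton: 11–7
Boston vs Houston: 11–7
Boston vs Geneva: 18–0
Boston beats every other city.

Boston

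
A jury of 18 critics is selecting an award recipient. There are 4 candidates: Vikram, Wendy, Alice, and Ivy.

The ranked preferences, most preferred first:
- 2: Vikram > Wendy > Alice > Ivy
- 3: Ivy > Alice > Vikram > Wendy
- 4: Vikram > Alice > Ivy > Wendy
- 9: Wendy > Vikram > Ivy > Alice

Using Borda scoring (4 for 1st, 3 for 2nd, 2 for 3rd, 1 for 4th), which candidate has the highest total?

Vikram

Vikram: 2×4 + 3×2 + 4×4 + 9×3 = 57
Wendy: 2×3 + 3×1 + 4×1 + 9×4 = 49
Alice: 2×2 + 3×3 + 4×3 + 9×1 = 34
Ivy: 2×1 + 3×4 + 4×2 + 9×2 = 40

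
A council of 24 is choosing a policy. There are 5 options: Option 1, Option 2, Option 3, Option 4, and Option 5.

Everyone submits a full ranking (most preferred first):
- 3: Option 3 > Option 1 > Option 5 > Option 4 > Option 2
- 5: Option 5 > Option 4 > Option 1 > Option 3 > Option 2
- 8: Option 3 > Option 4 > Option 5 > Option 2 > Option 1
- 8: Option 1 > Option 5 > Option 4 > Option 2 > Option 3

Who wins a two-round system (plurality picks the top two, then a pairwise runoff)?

Option 1

Round 1 first-place votes: Option 1 8, Option 2 0, Option 3 11, Option 4 0, Option 5 5. Option 3 and Option 1 advance.
Runoff: Option 3 is ranked above Option 1 on 11 ballots, Option 1 above Option 3 on 13.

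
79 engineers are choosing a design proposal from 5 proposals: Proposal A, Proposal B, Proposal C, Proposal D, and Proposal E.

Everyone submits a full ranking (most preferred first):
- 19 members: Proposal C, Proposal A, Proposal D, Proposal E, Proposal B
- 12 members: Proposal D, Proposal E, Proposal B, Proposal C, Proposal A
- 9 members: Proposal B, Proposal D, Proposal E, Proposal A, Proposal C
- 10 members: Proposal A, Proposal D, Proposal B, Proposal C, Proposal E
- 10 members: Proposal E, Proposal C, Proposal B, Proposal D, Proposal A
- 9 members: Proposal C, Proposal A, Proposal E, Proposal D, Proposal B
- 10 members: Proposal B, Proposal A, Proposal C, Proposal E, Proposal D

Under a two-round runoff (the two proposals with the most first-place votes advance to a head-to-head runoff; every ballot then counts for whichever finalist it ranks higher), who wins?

Proposal B

Round 1 first-place votes: Proposal A 10, Proposal B 19, Proposal C 28, Proposal D 12, Proposal E 10. Proposal C and Proposal B advance.
Runoff: Proposal C is ranked above Proposal B on 38 ballots, Proposal B above Proposal C on 41.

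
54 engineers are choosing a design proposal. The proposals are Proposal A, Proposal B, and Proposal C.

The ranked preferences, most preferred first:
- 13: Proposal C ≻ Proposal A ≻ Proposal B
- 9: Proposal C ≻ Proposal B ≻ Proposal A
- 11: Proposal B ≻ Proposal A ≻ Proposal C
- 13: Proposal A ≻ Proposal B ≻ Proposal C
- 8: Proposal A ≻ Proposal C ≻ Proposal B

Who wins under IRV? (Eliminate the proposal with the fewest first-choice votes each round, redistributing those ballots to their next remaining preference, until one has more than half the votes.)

Proposal A

Round 1: Proposal A 21, Proposal B 11, Proposal C 22. Proposal B eliminated.
Round 2: Proposal A 32, Proposal C 22. Proposal A has a majority (≥28).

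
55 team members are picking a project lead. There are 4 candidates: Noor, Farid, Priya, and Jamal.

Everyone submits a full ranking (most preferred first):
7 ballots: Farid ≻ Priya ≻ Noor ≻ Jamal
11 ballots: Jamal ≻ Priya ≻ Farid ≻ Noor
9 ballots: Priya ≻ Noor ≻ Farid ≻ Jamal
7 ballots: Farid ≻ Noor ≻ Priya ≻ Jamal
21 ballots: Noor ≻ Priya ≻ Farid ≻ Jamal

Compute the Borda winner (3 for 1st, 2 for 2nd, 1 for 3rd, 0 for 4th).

Priya

Noor: 7×1 + 11×0 + 9×2 + 7×2 + 21×3 = 102
Farid: 7×3 + 11×1 + 9×1 + 7×3 + 21×1 = 83
Priya: 7×2 + 11×2 + 9×3 + 7×1 + 21×2 = 112
Jamal: 7×0 + 11×3 + 9×0 + 7×0 + 21×0 = 33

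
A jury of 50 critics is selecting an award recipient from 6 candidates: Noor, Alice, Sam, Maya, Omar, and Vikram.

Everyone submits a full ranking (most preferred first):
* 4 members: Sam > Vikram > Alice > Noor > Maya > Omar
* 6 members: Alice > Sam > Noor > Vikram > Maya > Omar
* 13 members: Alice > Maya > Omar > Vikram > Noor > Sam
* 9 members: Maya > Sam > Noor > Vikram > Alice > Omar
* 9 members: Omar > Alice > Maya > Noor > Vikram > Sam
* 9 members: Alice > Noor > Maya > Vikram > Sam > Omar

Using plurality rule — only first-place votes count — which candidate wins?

First-place votes: Noor 0, Alice 28, Sam 4, Maya 9, Omar 9, Vikram 0.

Alice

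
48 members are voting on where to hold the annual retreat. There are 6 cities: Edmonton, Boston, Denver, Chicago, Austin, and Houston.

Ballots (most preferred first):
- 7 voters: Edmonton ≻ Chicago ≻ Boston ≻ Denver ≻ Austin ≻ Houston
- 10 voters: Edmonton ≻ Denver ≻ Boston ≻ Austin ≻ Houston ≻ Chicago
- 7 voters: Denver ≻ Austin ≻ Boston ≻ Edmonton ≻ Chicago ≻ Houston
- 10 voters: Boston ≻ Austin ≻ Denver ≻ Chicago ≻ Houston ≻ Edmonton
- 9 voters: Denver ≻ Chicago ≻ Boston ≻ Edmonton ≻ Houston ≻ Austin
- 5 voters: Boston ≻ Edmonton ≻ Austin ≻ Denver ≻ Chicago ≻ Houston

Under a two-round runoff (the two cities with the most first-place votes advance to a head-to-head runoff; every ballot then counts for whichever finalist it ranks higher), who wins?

Denver

Round 1 first-place votes: Edmonton 17, Boston 15, Denver 16, Chicago 0, Austin 0, Houston 0. Edmonton and Denver advance.
Runoff: Edmonton is ranked above Denver on 22 ballots, Denver above Edmonton on 26.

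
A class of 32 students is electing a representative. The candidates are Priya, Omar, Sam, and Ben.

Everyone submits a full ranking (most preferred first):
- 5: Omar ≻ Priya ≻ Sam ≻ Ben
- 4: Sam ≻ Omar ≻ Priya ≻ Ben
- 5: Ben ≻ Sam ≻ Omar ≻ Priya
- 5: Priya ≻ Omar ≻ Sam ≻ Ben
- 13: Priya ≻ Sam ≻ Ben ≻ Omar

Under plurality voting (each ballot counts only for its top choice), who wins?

First-place votes: Priya 18, Omar 5, Sam 4, Ben 5.

Priya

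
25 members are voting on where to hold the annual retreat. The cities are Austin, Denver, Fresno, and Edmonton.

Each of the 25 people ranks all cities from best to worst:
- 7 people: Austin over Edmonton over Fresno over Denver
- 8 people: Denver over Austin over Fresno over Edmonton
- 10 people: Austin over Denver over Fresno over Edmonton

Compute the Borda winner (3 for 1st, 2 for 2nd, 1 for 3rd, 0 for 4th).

Austin: 7×3 + 8×2 + 10×3 = 67
Denver: 7×0 + 8×3 + 10×2 = 44
Fresno: 7×1 + 8×1 + 10×1 = 25
Edmonton: 7×2 + 8×0 + 10×0 = 14

Austin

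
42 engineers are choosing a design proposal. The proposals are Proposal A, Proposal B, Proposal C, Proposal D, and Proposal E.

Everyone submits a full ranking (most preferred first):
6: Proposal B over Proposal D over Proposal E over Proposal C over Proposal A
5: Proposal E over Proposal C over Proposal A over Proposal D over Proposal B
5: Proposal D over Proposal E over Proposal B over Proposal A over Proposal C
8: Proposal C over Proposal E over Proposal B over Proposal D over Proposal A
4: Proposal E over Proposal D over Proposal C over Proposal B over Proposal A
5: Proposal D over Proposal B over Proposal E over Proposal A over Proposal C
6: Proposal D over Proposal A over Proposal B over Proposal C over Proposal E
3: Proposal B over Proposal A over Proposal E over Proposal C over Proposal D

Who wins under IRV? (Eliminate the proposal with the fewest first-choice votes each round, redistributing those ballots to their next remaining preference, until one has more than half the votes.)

Proposal D

Round 1: Proposal A 0, Proposal B 9, Proposal C 8, Proposal D 16, Proposal E 9. Proposal A eliminated.
Round 2: Proposal B 9, Proposal C 8, Proposal D 16, Proposal E 9. Proposal C eliminated.
Round 3: Proposal B 9, Proposal D 16, Proposal E 17. Proposal B eliminated.
Round 4: Proposal D 22, Proposal E 20. Proposal D has a majority (≥22).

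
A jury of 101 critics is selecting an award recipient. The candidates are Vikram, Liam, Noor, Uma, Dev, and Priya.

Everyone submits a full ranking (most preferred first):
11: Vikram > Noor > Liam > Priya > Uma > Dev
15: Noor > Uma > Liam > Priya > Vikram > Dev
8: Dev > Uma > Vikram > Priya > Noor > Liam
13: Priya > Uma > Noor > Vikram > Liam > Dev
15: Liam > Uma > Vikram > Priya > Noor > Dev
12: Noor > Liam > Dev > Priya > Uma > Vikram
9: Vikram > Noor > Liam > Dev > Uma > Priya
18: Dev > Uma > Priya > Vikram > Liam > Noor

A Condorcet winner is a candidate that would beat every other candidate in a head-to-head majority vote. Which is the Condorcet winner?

Uma vs Vikram: 81–20
Uma vs Liam: 54–47
Uma vs Noor: 54–47
Uma vs Dev: 54–47
Uma vs Priya: 65–36
Uma beats every other candidate.

Uma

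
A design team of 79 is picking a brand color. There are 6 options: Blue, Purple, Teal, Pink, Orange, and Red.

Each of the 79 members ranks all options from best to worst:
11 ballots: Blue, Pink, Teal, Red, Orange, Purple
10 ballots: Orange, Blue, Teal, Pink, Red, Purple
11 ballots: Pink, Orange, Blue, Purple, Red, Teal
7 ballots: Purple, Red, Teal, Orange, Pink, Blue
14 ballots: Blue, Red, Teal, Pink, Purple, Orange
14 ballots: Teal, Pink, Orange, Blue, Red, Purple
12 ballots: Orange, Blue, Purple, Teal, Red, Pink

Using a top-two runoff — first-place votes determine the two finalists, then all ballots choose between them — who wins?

Orange

Round 1 first-place votes: Blue 25, Purple 7, Teal 14, Pink 11, Orange 22, Red 0. Blue and Orange advance.
Runoff: Blue is ranked above Orange on 25 ballots, Orange above Blue on 54.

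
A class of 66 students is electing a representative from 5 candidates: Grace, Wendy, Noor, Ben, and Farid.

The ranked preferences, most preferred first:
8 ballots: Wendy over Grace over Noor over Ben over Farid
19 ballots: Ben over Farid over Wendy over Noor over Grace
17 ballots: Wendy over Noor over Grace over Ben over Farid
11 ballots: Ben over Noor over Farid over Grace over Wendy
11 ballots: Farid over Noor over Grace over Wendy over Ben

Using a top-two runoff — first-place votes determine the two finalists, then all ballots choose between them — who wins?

Round 1 first-place votes: Grace 0, Wendy 25, Noor 0, Ben 30, Farid 11. Ben and Wendy advance.
Runoff: Ben is ranked above Wendy on 30 ballots, Wendy above Ben on 36.

Wendy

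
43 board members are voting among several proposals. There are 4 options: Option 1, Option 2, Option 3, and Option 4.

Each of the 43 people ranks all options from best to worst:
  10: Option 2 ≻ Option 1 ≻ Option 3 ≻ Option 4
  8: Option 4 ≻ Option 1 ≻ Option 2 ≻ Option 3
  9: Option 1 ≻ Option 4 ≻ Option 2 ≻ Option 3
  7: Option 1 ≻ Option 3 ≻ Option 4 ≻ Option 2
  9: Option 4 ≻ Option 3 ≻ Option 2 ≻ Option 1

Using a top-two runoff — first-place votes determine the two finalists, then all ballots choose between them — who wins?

Option 1

Round 1 first-place votes: Option 1 16, Option 2 10, Option 3 0, Option 4 17. Option 4 and Option 1 advance.
Runoff: Option 4 is ranked above Option 1 on 17 ballots, Option 1 above Option 4 on 26.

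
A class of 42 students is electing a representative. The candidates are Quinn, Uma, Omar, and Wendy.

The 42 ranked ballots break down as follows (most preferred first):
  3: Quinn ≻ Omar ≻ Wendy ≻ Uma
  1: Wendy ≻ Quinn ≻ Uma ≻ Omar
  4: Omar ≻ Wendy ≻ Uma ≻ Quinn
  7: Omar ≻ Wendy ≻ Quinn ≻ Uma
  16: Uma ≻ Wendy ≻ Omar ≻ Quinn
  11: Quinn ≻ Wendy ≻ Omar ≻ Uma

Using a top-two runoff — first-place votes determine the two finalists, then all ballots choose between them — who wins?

Quinn

Round 1 first-place votes: Quinn 14, Uma 16, Omar 11, Wendy 1. Uma and Quinn advance.
Runoff: Uma is ranked above Quinn on 20 ballots, Quinn above Uma on 22.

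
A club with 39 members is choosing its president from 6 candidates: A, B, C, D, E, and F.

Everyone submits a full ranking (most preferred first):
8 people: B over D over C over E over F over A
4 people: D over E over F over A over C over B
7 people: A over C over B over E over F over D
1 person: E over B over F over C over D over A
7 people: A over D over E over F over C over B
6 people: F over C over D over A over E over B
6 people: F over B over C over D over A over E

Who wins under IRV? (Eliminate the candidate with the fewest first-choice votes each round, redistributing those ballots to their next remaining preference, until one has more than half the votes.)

F

Round 1: A 14, B 8, C 0, D 4, E 1, F 12. C eliminated.
Round 2: A 14, B 8, D 4, E 1, F 12. E eliminated.
Round 3: A 14, B 9, D 4, F 12. D eliminated.
Round 4: A 14, B 9, F 16. B eliminated.
Round 5: A 14, F 25. F has a majority (≥20).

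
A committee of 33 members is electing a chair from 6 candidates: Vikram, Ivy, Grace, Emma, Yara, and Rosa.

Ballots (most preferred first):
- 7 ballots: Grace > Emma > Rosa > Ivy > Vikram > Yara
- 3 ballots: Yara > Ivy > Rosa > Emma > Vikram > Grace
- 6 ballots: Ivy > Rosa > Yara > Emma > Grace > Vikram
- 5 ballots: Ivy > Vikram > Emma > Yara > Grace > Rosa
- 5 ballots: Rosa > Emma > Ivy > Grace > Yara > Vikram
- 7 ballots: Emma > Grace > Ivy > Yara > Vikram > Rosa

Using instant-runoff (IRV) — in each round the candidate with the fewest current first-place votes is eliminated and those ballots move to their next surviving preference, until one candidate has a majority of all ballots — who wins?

Round 1: Vikram 0, Ivy 11, Grace 7, Emma 7, Yara 3, Rosa 5. Vikram eliminated.
Round 2: Ivy 11, Grace 7, Emma 7, Yara 3, Rosa 5. Yara eliminated.
Round 3: Ivy 14, Grace 7, Emma 7, Rosa 5. Rosa eliminated.
Round 4: Ivy 14, Grace 7, Emma 12. Grace eliminated.
Round 5: Ivy 14, Emma 19. Emma has a majority (≥17).

Emma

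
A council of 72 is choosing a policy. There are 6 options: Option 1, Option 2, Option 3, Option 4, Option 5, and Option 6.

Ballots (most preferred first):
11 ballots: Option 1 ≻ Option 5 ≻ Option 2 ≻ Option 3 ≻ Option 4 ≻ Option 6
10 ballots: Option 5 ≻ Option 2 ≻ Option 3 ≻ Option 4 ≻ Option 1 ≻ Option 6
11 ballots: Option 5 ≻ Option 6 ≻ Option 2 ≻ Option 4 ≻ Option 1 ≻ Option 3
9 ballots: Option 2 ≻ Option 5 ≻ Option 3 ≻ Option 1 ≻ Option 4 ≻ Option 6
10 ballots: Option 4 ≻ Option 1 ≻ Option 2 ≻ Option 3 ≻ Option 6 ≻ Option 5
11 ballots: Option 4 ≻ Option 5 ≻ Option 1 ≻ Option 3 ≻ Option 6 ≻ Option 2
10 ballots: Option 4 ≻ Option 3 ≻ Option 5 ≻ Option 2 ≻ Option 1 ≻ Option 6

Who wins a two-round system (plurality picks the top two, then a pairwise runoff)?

Round 1 first-place votes: Option 1 11, Option 2 9, Option 3 0, Option 4 31, Option 5 21, Option 6 0. Option 4 and Option 5 advance.
Runoff: Option 4 is ranked above Option 5 on 31 ballots, Option 5 above Option 4 on 41.

Option 5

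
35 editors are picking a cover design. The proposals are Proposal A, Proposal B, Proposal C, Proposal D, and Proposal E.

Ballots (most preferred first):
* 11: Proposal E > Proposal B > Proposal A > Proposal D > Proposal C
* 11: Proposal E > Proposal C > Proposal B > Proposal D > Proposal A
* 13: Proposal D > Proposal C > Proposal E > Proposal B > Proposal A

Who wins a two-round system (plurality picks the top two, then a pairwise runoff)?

Proposal E

Round 1 first-place votes: Proposal A 0, Proposal B 0, Proposal C 0, Proposal D 13, Proposal E 22. Proposal E and Proposal D advance.
Runoff: Proposal E is ranked above Proposal D on 22 ballots, Proposal D above Proposal E on 13.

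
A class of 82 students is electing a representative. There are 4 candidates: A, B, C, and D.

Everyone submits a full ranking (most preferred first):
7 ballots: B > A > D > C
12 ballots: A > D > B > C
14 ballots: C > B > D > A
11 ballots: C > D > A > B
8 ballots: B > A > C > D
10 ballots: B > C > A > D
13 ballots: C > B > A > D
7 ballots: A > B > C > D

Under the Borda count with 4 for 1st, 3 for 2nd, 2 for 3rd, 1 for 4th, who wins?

A: 7×3 + 12×4 + 14×1 + 11×2 + 8×3 + 10×2 + 13×2 + 7×4 = 203
B: 7×4 + 12×2 + 14×3 + 11×1 + 8×4 + 10×4 + 13×3 + 7×3 = 237
C: 7×1 + 12×1 + 14×4 + 11×4 + 8×2 + 10×3 + 13×4 + 7×2 = 231
D: 7×2 + 12×3 + 14×2 + 11×3 + 8×1 + 10×1 + 13×1 + 7×1 = 149

B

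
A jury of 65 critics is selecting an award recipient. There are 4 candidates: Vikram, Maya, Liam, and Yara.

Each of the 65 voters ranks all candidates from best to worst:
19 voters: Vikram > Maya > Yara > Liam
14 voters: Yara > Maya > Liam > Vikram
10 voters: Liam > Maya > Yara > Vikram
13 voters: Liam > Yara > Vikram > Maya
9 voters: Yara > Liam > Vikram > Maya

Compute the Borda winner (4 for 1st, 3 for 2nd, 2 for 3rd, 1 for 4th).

Vikram: 19×4 + 14×1 + 10×1 + 13×2 + 9×2 = 144
Maya: 19×3 + 14×3 + 10×3 + 13×1 + 9×1 = 151
Liam: 19×1 + 14×2 + 10×4 + 13×4 + 9×3 = 166
Yara: 19×2 + 14×4 + 10×2 + 13×3 + 9×4 = 189

Yara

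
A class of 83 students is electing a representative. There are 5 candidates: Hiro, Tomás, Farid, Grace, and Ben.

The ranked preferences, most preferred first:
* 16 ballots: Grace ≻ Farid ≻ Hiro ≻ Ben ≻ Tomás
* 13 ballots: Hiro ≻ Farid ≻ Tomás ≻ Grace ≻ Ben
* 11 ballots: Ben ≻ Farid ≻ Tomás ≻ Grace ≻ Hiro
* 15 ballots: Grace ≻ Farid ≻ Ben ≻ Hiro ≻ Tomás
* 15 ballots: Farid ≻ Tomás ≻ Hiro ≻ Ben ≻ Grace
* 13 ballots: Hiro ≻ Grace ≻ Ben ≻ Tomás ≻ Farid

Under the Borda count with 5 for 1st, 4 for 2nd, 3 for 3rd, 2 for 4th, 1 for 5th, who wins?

Hiro: 16×3 + 13×5 + 11×1 + 15×2 + 15×3 + 13×5 = 264
Tomás: 16×1 + 13×3 + 11×3 + 15×1 + 15×4 + 13×2 = 189
Farid: 16×4 + 13×4 + 11×4 + 15×4 + 15×5 + 13×1 = 308
Grace: 16×5 + 13×2 + 11×2 + 15×5 + 15×1 + 13×4 = 270
Ben: 16×2 + 13×1 + 11×5 + 15×3 + 15×2 + 13×3 = 214

Farid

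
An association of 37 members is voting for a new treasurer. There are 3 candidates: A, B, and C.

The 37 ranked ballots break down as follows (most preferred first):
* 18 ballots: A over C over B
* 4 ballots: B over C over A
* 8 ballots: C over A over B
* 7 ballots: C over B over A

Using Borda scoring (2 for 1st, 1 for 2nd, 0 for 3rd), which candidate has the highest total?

C

A: 18×2 + 4×0 + 8×1 + 7×0 = 44
B: 18×0 + 4×2 + 8×0 + 7×1 = 15
C: 18×1 + 4×1 + 8×2 + 7×2 = 52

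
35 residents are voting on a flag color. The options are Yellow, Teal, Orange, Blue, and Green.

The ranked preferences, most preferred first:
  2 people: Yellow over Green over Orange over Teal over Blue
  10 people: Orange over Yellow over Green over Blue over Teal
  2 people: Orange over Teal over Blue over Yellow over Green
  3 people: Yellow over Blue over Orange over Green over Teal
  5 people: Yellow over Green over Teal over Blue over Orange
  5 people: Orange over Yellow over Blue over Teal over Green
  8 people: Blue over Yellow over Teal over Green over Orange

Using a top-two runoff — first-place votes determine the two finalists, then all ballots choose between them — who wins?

Yellow

Round 1 first-place votes: Yellow 10, Teal 0, Orange 17, Blue 8, Green 0. Orange and Yellow advance.
Runoff: Orange is ranked above Yellow on 17 ballots, Yellow above Orange on 18.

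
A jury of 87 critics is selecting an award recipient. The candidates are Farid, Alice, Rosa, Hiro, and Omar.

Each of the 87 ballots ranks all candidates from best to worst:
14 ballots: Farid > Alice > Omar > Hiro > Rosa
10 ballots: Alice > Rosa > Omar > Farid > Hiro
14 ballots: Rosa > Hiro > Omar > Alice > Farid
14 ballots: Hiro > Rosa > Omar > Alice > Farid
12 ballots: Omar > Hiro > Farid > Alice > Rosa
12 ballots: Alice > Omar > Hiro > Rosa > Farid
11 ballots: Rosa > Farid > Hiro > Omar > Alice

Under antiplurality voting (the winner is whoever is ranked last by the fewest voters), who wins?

Omar

Last-place votes: Farid 40, Alice 11, Rosa 26, Hiro 10, Omar 0.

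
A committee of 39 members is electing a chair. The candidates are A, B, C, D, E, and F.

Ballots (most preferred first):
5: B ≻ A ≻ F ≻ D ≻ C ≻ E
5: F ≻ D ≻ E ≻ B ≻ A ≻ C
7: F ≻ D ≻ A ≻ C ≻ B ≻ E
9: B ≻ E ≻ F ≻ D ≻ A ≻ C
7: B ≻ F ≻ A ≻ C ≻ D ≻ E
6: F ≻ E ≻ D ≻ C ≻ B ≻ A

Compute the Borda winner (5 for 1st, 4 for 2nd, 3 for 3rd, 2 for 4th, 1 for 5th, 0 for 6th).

A: 5×4 + 5×1 + 7×3 + 9×1 + 7×3 + 6×0 = 76
B: 5×5 + 5×2 + 7×1 + 9×5 + 7×5 + 6×1 = 128
C: 5×1 + 5×0 + 7×2 + 9×0 + 7×2 + 6×2 = 45
D: 5×2 + 5×4 + 7×4 + 9×2 + 7×1 + 6×3 = 101
E: 5×0 + 5×3 + 7×0 + 9×4 + 7×0 + 6×4 = 75
F: 5×3 + 5×5 + 7×5 + 9×3 + 7×4 + 6×5 = 160

F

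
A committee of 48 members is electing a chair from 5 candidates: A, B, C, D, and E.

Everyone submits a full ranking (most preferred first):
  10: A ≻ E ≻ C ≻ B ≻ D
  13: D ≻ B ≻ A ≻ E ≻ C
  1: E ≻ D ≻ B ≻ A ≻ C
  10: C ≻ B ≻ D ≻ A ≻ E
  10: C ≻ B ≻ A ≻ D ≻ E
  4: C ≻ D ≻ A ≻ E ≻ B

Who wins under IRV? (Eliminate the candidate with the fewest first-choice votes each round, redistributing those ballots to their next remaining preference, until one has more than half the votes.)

Round 1: A 10, B 0, C 24, D 13, E 1. B eliminated.
Round 2: A 10, C 24, D 13, E 1. E eliminated.
Round 3: A 10, C 24, D 14. A eliminated.
Round 4: C 34, D 14. C has a majority (≥25).

C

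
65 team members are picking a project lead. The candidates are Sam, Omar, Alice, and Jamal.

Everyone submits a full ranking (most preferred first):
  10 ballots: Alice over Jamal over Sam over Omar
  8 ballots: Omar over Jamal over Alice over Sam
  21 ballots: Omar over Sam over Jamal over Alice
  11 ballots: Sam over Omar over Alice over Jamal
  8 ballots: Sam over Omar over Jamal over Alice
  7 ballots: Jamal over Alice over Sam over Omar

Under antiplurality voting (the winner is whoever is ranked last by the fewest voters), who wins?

Sam

Last-place votes: Sam 8, Omar 17, Alice 29, Jamal 11.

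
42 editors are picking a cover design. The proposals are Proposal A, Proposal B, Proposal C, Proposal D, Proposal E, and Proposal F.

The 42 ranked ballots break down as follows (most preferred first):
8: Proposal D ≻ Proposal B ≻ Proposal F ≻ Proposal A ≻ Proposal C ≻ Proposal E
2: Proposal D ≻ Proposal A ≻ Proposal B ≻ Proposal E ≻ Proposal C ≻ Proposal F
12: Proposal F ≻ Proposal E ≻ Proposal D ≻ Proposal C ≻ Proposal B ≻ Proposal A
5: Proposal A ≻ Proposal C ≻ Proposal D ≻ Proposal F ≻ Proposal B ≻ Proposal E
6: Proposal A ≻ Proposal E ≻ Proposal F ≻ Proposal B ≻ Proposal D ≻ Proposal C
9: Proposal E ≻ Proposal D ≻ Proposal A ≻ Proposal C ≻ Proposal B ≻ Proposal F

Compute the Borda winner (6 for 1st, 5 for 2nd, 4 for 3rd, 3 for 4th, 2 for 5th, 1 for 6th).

Proposal D

Proposal A: 8×3 + 2×5 + 12×1 + 5×6 + 6×6 + 9×4 = 148
Proposal B: 8×5 + 2×4 + 12×2 + 5×2 + 6×3 + 9×2 = 118
Proposal C: 8×2 + 2×2 + 12×3 + 5×5 + 6×1 + 9×3 = 114
Proposal D: 8×6 + 2×6 + 12×4 + 5×4 + 6×2 + 9×5 = 185
Proposal E: 8×1 + 2×3 + 12×5 + 5×1 + 6×5 + 9×6 = 163
Proposal F: 8×4 + 2×1 + 12×6 + 5×3 + 6×4 + 9×1 = 154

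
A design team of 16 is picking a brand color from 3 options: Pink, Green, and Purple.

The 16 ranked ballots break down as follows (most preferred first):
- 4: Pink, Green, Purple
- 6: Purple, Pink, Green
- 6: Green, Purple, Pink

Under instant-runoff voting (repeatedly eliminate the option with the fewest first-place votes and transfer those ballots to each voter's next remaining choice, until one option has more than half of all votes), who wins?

Green

Round 1: Pink 4, Green 6, Purple 6. Pink eliminated.
Round 2: Green 10, Purple 6. Green has a majority (≥9).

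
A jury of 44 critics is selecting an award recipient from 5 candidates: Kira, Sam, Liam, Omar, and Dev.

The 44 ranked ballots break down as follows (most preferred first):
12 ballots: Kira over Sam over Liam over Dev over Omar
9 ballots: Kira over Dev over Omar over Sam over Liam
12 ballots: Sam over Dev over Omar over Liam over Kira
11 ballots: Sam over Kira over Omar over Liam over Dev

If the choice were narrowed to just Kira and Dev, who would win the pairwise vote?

Kira is ranked above Dev on 32 ballots; Dev above Kira on 12.

Kira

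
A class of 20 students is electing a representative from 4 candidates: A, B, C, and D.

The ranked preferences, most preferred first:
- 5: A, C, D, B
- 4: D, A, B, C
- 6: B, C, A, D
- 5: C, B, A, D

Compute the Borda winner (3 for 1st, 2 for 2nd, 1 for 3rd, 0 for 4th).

A: 5×3 + 4×2 + 6×1 + 5×1 = 34
B: 5×0 + 4×1 + 6×3 + 5×2 = 32
C: 5×2 + 4×0 + 6×2 + 5×3 = 37
D: 5×1 + 4×3 + 6×0 + 5×0 = 17

C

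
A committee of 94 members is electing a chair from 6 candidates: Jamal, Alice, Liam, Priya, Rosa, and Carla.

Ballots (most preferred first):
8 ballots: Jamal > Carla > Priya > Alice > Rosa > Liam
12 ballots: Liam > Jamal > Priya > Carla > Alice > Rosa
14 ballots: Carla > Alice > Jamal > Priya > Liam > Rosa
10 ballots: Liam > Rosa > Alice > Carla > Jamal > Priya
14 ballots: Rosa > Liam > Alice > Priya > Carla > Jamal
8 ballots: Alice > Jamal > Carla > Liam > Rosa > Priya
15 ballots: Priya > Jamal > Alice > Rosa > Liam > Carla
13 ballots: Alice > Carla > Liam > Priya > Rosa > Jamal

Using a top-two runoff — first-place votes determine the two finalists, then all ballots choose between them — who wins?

Round 1 first-place votes: Jamal 8, Alice 21, Liam 22, Priya 15, Rosa 14, Carla 14. Liam and Alice advance.
Runoff: Liam is ranked above Alice on 36 ballots, Alice above Liam on 58.

Alice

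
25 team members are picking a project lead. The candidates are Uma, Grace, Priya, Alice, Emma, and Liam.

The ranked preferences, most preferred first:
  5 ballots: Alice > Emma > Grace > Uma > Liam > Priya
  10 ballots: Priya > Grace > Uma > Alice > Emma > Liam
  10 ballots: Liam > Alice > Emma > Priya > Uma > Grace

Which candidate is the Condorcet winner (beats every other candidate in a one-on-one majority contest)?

Alice vs Uma: 15–10
Alice vs Grace: 15–10
Alice vs Priya: 15–10
Alice vs Emma: 25–0
Alice vs Liam: 15–10
Alice beats every other candidate.

Alice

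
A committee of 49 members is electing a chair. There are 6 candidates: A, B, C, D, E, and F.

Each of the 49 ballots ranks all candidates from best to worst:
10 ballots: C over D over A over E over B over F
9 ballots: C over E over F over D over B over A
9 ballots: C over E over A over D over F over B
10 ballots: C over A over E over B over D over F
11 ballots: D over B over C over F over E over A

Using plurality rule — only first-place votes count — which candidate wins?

C

First-place votes: A 0, B 0, C 38, D 11, E 0, F 0.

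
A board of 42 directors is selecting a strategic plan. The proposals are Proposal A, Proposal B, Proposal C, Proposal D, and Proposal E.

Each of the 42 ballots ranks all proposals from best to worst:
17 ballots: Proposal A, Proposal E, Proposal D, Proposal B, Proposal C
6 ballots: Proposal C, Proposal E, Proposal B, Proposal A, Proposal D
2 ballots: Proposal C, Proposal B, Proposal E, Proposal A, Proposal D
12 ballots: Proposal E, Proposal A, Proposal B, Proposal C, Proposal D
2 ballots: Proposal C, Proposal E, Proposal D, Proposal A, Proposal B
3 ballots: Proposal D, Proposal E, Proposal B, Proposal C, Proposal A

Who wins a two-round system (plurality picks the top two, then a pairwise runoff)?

Round 1 first-place votes: Proposal A 17, Proposal B 0, Proposal C 10, Proposal D 3, Proposal E 12. Proposal A and Proposal E advance.
Runoff: Proposal A is ranked above Proposal E on 17 ballots, Proposal E above Proposal A on 25.

Proposal E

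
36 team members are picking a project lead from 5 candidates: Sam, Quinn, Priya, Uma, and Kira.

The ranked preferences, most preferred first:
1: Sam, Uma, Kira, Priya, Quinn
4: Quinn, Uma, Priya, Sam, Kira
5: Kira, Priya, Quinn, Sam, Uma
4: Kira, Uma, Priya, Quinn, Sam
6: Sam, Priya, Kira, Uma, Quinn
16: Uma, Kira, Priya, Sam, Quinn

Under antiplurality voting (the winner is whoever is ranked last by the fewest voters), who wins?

Priya

Last-place votes: Sam 4, Quinn 23, Priya 0, Uma 5, Kira 4.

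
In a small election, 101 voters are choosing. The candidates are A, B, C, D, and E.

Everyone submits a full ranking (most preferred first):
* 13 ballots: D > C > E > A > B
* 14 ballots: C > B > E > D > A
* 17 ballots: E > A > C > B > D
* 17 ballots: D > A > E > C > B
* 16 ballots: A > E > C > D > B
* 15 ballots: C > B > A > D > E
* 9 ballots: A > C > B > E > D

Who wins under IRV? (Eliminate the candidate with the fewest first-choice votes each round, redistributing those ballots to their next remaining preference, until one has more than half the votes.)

Round 1: A 25, B 0, C 29, D 30, E 17. B eliminated.
Round 2: A 25, C 29, D 30, E 17. E eliminated.
Round 3: A 42, C 29, D 30. C eliminated.
Round 4: A 57, D 44. A has a majority (≥51).

A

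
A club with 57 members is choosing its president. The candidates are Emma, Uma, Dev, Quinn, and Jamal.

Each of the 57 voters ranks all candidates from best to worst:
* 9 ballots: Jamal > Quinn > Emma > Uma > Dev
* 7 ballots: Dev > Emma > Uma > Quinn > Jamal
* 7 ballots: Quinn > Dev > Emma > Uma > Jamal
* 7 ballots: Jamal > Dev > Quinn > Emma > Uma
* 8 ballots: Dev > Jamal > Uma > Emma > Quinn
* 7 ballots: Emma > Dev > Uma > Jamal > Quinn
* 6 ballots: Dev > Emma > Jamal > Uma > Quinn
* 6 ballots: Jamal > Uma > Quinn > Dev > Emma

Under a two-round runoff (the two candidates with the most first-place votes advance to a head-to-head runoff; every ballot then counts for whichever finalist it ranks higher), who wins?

Round 1 first-place votes: Emma 7, Uma 0, Dev 21, Quinn 7, Jamal 22. Jamal and Dev advance.
Runoff: Jamal is ranked above Dev on 22 ballots, Dev above Jamal on 35.

Dev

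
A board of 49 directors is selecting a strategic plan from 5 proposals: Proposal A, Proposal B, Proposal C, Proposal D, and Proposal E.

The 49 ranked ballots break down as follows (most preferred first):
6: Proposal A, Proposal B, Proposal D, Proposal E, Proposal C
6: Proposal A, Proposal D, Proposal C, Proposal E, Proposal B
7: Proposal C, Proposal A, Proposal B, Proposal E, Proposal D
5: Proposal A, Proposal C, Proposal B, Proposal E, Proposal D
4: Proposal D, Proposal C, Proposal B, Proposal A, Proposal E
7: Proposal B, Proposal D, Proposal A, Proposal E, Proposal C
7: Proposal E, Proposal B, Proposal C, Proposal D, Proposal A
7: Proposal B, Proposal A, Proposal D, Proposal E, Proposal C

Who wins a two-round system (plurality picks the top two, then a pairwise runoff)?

Round 1 first-place votes: Proposal A 17, Proposal B 14, Proposal C 7, Proposal D 4, Proposal E 7. Proposal A and Proposal B advance.
Runoff: Proposal A is ranked above Proposal B on 24 ballots, Proposal B above Proposal A on 25.

Proposal B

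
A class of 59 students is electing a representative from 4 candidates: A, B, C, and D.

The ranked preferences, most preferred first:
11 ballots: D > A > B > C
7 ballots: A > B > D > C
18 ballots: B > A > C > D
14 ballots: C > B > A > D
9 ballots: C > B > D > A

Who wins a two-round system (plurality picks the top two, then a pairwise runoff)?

B

Round 1 first-place votes: A 7, B 18, C 23, D 11. C and B advance.
Runoff: C is ranked above B on 23 ballots, B above C on 36.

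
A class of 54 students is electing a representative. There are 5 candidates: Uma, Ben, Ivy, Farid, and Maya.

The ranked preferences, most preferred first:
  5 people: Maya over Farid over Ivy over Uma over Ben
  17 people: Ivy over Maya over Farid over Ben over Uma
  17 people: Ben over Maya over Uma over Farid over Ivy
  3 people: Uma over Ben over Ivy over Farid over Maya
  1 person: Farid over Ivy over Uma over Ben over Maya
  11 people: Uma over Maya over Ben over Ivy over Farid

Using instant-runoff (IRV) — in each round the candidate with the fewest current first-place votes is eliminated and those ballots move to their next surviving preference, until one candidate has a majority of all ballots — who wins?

Ben

Round 1: Uma 14, Ben 17, Ivy 17, Farid 1, Maya 5. Farid eliminated.
Round 2: Uma 14, Ben 17, Ivy 18, Maya 5. Maya eliminated.
Round 3: Uma 14, Ben 17, Ivy 23. Uma eliminated.
Round 4: Ben 31, Ivy 23. Ben has a majority (≥28).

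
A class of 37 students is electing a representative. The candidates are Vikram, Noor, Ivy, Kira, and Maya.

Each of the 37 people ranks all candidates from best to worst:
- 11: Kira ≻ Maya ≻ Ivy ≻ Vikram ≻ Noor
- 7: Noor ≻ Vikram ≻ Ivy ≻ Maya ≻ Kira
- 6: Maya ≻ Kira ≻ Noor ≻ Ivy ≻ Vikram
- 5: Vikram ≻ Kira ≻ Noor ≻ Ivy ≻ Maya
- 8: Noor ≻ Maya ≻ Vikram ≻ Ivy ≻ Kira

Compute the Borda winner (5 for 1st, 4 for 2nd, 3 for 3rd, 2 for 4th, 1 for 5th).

Maya

Vikram: 11×2 + 7×4 + 6×1 + 5×5 + 8×3 = 105
Noor: 11×1 + 7×5 + 6×3 + 5×3 + 8×5 = 119
Ivy: 11×3 + 7×3 + 6×2 + 5×2 + 8×2 = 92
Kira: 11×5 + 7×1 + 6×4 + 5×4 + 8×1 = 114
Maya: 11×4 + 7×2 + 6×5 + 5×1 + 8×4 = 125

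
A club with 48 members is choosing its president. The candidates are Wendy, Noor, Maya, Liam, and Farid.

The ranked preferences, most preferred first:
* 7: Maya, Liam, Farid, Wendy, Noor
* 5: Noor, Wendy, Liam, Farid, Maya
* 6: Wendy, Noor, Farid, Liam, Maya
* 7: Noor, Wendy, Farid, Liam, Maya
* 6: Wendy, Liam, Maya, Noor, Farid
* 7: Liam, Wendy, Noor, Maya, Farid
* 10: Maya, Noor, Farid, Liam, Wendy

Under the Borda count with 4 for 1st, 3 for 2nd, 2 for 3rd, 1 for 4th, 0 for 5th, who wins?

Wendy: 7×1 + 5×3 + 6×4 + 7×3 + 6×4 + 7×3 + 10×0 = 112
Noor: 7×0 + 5×4 + 6×3 + 7×4 + 6×1 + 7×2 + 10×3 = 116
Maya: 7×4 + 5×0 + 6×0 + 7×0 + 6×2 + 7×1 + 10×4 = 87
Liam: 7×3 + 5×2 + 6×1 + 7×1 + 6×3 + 7×4 + 10×1 = 100
Farid: 7×2 + 5×1 + 6×2 + 7×2 + 6×0 + 7×0 + 10×2 = 65

Noor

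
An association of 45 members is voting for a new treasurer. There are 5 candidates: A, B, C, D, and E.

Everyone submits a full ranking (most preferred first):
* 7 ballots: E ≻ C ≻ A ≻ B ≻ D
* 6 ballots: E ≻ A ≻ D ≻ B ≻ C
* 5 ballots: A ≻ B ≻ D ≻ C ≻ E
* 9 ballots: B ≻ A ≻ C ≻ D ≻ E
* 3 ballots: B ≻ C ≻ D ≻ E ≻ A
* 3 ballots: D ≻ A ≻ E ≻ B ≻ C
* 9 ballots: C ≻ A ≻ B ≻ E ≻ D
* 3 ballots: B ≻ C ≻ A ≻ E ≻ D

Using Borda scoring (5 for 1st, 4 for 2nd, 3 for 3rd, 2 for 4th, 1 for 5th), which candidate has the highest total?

A: 7×3 + 6×4 + 5×5 + 9×4 + 3×1 + 3×4 + 9×4 + 3×3 = 166
B: 7×2 + 6×2 + 5×4 + 9×5 + 3×5 + 3×2 + 9×3 + 3×5 = 154
C: 7×4 + 6×1 + 5×2 + 9×3 + 3×4 + 3×1 + 9×5 + 3×4 = 143
D: 7×1 + 6×3 + 5×3 + 9×2 + 3×3 + 3×5 + 9×1 + 3×1 = 94
E: 7×5 + 6×5 + 5×1 + 9×1 + 3×2 + 3×3 + 9×2 + 3×2 = 118

A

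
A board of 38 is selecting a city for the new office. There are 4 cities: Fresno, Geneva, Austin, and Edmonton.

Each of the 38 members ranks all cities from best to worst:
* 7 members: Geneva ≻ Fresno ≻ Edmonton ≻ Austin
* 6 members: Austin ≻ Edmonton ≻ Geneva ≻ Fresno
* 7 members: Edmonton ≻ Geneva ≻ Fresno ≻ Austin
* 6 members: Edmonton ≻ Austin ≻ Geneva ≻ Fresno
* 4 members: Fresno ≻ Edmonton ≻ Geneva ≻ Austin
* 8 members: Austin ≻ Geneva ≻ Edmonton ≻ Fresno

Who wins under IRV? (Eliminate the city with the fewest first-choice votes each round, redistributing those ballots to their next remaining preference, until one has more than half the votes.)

Edmonton

Round 1: Fresno 4, Geneva 7, Austin 14, Edmonton 13. Fresno eliminated.
Round 2: Geneva 7, Austin 14, Edmonton 17. Geneva eliminated.
Round 3: Austin 14, Edmonton 24. Edmonton has a majority (≥20).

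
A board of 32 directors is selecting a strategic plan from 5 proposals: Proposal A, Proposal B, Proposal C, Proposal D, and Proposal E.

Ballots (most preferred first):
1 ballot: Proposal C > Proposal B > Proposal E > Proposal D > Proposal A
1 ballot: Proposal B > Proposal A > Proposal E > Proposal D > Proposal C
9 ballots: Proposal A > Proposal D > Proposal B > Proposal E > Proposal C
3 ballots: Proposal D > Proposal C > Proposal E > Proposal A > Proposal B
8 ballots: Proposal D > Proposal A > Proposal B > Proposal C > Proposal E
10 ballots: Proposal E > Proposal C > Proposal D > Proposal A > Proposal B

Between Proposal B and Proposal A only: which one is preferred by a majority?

Proposal B is ranked above Proposal A on 2 ballots; Proposal A above Proposal B on 30.

Proposal A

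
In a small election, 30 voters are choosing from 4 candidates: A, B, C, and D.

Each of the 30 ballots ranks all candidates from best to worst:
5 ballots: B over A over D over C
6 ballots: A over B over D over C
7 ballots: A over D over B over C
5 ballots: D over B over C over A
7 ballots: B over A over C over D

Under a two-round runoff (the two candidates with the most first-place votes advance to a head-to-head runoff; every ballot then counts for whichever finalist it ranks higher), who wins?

Round 1 first-place votes: A 13, B 12, C 0, D 5. A and B advance.
Runoff: A is ranked above B on 13 ballots, B above A on 17.

B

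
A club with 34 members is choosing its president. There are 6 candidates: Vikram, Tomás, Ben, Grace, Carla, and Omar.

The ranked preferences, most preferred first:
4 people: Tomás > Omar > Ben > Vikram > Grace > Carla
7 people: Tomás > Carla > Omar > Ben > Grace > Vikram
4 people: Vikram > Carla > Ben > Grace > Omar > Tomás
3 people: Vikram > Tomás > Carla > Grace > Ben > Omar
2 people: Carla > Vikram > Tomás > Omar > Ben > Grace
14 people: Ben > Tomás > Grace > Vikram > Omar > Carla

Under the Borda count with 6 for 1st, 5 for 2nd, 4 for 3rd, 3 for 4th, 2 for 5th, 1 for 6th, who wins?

Tomás

Vikram: 4×3 + 7×1 + 4×6 + 3×6 + 2×5 + 14×3 = 113
Tomás: 4×6 + 7×6 + 4×1 + 3×5 + 2×4 + 14×5 = 163
Ben: 4×4 + 7×3 + 4×4 + 3×2 + 2×2 + 14×6 = 147
Grace: 4×2 + 7×2 + 4×3 + 3×3 + 2×1 + 14×4 = 101
Carla: 4×1 + 7×5 + 4×5 + 3×4 + 2×6 + 14×1 = 97
Omar: 4×5 + 7×4 + 4×2 + 3×1 + 2×3 + 14×2 = 93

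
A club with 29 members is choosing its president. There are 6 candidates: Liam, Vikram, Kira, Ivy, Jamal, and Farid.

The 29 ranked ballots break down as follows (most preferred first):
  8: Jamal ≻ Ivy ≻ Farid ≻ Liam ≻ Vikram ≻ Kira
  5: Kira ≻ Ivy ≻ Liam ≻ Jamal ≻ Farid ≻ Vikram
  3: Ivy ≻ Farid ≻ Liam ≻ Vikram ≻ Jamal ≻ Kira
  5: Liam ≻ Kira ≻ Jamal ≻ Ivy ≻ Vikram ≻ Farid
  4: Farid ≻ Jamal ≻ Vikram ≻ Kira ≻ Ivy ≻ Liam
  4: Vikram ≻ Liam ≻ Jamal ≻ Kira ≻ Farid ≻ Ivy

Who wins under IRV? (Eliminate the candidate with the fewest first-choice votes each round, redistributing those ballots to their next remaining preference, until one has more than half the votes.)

Round 1: Liam 5, Vikram 4, Kira 5, Ivy 3, Jamal 8, Farid 4. Ivy eliminated.
Round 2: Liam 5, Vikram 4, Kira 5, Jamal 8, Farid 7. Vikram eliminated.
Round 3: Liam 9, Kira 5, Jamal 8, Farid 7. Kira eliminated.
Round 4: Liam 14, Jamal 8, Farid 7. Farid eliminated.
Round 5: Liam 17, Jamal 12. Liam has a majority (≥15).

Liam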